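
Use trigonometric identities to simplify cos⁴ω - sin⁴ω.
cos⁴ω - sin⁴ω = cos(2ω) (using Factoring + double angle)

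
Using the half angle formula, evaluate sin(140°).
sin(140°) = √((1 - cos 280°)/2) = 0.6428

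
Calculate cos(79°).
cos(79°) = 0.1908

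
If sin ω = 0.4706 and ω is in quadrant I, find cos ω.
cos ω = 0.8823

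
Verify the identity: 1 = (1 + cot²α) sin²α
RHS = csc²α · sin²α = (1/sin²α) · sin²α = 1 = LHS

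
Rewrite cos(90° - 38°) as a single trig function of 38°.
cos(90° - 38°) = sin(38°)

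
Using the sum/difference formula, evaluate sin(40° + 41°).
sin(40° + 41°) = sin 40° cos 41° + cos 40° sin 41° = 0.9877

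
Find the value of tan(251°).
tan(251°) = 2.904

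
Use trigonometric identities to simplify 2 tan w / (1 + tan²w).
2 tan w / (1 + tan²w) = sin(2w) (using Double angle)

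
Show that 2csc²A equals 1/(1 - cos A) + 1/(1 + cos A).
RHS = [(1 + cos A) + (1 - cos A)] / [(1 - cos A)(1 + cos A)] = 2/(1 - cos²A) = 2/sin²A = 2csc²A = LHS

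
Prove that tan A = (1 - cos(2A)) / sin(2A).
RHS = 2sin²A / (2 sin A cos A) = sin A/cos A = tan A = LHS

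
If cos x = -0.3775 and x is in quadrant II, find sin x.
sin x = 0.926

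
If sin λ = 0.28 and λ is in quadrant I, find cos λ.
cos λ = 0.96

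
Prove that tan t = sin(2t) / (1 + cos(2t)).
RHS = 2 sin t cos t / (2cos²t) = sin t/cos t = tan t = LHS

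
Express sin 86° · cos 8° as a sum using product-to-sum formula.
sin 86° cos 8° = (1/2)[sin(86°+8°) + sin(86°-8°)]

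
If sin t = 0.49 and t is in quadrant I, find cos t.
cos t = 0.8717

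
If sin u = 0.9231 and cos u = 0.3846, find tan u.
tan u = sin u / cos u = 2.4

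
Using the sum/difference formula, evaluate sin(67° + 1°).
sin(67° + 1°) = sin 67° cos 1° + cos 67° sin 1° = 0.9272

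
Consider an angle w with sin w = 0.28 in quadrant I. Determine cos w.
cos w = √(1 - sin²w) = 0.96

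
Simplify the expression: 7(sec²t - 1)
7(sec²t - 1) = 7(tan²t) (using Pythagorean identity)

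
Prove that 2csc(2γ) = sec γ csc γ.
LHS = 2/sin(2γ) = 2/(2 sin γ cos γ) = 1/(sin γ cos γ) = (1/cos γ)(1/sin γ) = sec γ csc γ = RHS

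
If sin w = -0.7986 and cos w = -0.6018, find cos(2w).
cos(2w) = cos²w - sin²w = -0.2756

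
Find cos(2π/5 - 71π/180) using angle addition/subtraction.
cos(2π/5 - 71π/180) = cos 2π/5 cos 71π/180 + sin 2π/5 sin 71π/180 = 0.9998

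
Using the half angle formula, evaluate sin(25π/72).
sin(25π/72) = √((1 - cos 25π/36)/2) = 0.887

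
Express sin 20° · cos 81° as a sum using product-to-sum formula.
sin 20° cos 81° = (1/2)[sin(20°+81°) + sin(20°-81°)]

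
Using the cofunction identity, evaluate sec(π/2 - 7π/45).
sec(π/2 - 7π/45) = csc(7π/45) = 2.13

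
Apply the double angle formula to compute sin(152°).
sin(152°) = 2 sin 76° cos 76° = 0.4695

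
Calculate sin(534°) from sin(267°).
sin(534°) = 2 sin 267° cos 267° = 0.1045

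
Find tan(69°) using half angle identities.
tan(69°) = sin 138° / (1 + cos 138°) = 2.605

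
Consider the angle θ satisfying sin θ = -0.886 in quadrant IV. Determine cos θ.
cos θ = √(1 - sin²θ) = 0.4637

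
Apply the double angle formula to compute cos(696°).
cos(696°) = 1 - 2sin²348° = 0.9135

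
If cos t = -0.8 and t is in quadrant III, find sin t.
sin t = -0.6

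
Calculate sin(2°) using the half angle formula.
sin(2°) = √((1 - cos 4°)/2) = 0.0349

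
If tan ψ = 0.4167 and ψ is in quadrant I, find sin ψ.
sin ψ = 0.3846 (using tan²ψ + 1 = sec²ψ)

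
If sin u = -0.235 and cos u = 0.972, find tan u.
tan u = sin u / cos u = -0.2418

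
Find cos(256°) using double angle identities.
cos(256°) = cos²128° - sin²128° = -0.2419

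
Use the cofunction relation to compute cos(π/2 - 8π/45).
cos(π/2 - 8π/45) = sin(8π/45) = 0.5299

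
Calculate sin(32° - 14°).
sin(32° - 14°) = sin 32° cos 14° - cos 32° sin 14° = 0.309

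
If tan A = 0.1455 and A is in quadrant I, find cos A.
cos A = 0.9896 (using tan²A + 1 = sec²A)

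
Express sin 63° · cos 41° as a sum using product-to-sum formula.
sin 63° cos 41° = (1/2)[sin(63°+41°) + sin(63°-41°)]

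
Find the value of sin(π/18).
sin(π/18) = 0.1736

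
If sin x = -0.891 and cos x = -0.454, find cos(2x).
cos(2x) = cos²x - sin²x = -0.5878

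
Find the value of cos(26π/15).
cos(26π/15) = 0.6691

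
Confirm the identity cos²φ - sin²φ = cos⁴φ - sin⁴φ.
RHS = (cos²φ - sin²φ)(cos²φ + sin²φ) = (cos²φ - sin²φ) · 1 = cos²φ - sin²φ = LHS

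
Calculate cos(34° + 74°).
cos(34° + 74°) = cos 34° cos 74° - sin 34° sin 74° = -0.309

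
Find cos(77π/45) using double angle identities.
cos(77π/45) = cos²77π/90 - sin²77π/90 = 0.6157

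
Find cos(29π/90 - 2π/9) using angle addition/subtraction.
cos(29π/90 - 2π/9) = cos 29π/90 cos 2π/9 + sin 29π/90 sin 2π/9 = 0.9511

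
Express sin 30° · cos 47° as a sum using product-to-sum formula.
sin 30° cos 47° = (1/2)[sin(30°+47°) + sin(30°-47°)]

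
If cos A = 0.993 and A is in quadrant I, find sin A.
sin A = 0.1181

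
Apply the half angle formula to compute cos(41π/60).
cos(41π/60) = -√((1 + cos 41π/30)/2) = -0.5446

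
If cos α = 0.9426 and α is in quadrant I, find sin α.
sin α = 0.3339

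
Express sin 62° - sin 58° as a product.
sin 62° - sin 58° = 2 cos(60°) sin(2°)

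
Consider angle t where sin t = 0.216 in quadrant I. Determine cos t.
cos t = √(1 - sin²t) = 0.9764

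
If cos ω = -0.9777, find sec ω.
sec ω = 1/cos ω = -1.023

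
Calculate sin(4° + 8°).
sin(4° + 8°) = sin 4° cos 8° + cos 4° sin 8° = 0.2079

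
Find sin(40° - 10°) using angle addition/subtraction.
sin(40° - 10°) = sin 40° cos 10° - cos 40° sin 10° = 1/2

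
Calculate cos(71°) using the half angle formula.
cos(71°) = √((1 + cos 142°)/2) = 0.3256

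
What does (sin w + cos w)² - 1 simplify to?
(sin w + cos w)² - 1 = sin(2w) (using Pythagorean + double angle)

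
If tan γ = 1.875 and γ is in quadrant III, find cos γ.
cos γ = -0.4706 (using tan²γ + 1 = sec²γ)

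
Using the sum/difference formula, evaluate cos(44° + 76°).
cos(44° + 76°) = cos 44° cos 76° - sin 44° sin 76° = -1/2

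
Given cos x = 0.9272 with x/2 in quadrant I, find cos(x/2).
cos(x/2) = ±√((1 + cos x)/2); positive since x/2 ∈ QI, so cos(x/2) = 0.9816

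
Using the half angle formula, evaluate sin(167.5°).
sin(167.5°) = √((1 - cos 335°)/2) = 0.2164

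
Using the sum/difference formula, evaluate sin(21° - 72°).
sin(21° - 72°) = sin 21° cos 72° - cos 21° sin 72° = -0.7771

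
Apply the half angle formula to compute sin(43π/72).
sin(43π/72) = √((1 - cos 43π/36)/2) = 0.9537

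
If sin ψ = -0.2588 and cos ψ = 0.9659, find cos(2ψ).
cos(2ψ) = cos²ψ - sin²ψ = 0.866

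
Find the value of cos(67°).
cos(67°) = 0.3907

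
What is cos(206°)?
cos(206°) = -0.8988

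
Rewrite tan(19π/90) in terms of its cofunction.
tan(19π/90) = cot(π/2 - 19π/90) = cot(13π/45)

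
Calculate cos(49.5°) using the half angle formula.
cos(49.5°) = √((1 + cos 99°)/2) = 0.6494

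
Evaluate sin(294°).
sin(294°) = -0.9135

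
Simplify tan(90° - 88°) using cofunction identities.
tan(90° - 88°) = cot(88°)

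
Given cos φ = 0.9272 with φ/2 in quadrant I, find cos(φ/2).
cos(φ/2) = ±√((1 + cos φ)/2); positive since φ/2 ∈ QI, so cos(φ/2) = 0.9816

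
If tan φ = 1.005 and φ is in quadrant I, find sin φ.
sin φ = 0.7089 (using tan²φ + 1 = sec²φ)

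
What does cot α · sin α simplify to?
cot α · sin α = cos α (using Quotient identity)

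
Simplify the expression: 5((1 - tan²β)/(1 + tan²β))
5((1 - tan²β)/(1 + tan²β)) = 5(cos(2β)) (using Double angle)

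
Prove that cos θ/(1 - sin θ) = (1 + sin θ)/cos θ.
RHS = (1 + sin θ)(1 - sin θ) / (cos θ(1 - sin θ)) = (1 - sin²θ) / (cos θ(1 - sin θ)) = cos²θ / (cos θ(1 - sin θ)) = cos θ/(1 - sin θ) = LHS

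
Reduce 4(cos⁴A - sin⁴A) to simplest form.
4(cos⁴A - sin⁴A) = 4(cos(2A)) (using Factoring + double angle)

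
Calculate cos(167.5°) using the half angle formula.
cos(167.5°) = -√((1 + cos 335°)/2) = -0.9763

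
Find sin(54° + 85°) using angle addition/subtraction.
sin(54° + 85°) = sin 54° cos 85° + cos 54° sin 85° = 0.6561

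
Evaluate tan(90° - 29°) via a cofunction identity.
tan(90° - 29°) = cot(29°) = 1.804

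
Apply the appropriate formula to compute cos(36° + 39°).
cos(36° + 39°) = cos 36° cos 39° - sin 36° sin 39° = (√6-√2)/4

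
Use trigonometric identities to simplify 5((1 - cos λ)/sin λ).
5((1 - cos λ)/sin λ) = 5(tan(λ/2)) (using Half angle)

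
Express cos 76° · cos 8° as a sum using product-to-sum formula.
cos 76° cos 8° = (1/2)[cos(76°-8°) + cos(76°+8°)]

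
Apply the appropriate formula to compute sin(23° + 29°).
sin(23° + 29°) = sin 23° cos 29° + cos 23° sin 29° = 0.788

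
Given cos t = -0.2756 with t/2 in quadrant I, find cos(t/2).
cos(t/2) = ±√((1 + cos t)/2); positive since t/2 ∈ QI, so cos(t/2) = 0.6018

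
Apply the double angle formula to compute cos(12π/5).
cos(12π/5) = 2cos²6π/5 - 1 = 0.309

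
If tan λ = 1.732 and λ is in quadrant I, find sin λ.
sin λ = 0.866 (using tan²λ + 1 = sec²λ)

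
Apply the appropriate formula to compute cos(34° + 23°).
cos(34° + 23°) = cos 34° cos 23° - sin 34° sin 23° = 0.5446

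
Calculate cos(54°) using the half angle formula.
cos(54°) = √((1 + cos 108°)/2) = 0.5878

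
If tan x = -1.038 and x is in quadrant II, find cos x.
cos x = -0.6938 (using tan²x + 1 = sec²x)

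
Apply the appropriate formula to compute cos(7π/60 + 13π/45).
cos(7π/60 + 13π/45) = cos 7π/60 cos 13π/45 - sin 7π/60 sin 13π/45 = 0.2924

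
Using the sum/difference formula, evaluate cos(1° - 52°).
cos(1° - 52°) = cos 1° cos 52° + sin 1° sin 52° = 0.6293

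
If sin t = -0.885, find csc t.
csc t = 1/sin t = -1.13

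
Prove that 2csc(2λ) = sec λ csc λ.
LHS = 2/sin(2λ) = 2/(2 sin λ cos λ) = 1/(sin λ cos λ) = (1/cos λ)(1/sin λ) = sec λ csc λ = RHS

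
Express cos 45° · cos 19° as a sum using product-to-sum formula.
cos 45° cos 19° = (1/2)[cos(45°-19°) + cos(45°+19°)]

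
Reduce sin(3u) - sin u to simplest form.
sin(3u) - sin u = 2 cos(2u) sin u (using Sum-to-product)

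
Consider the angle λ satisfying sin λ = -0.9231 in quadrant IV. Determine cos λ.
cos λ = √(1 - sin²λ) = 0.3846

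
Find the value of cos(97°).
cos(97°) = -0.1219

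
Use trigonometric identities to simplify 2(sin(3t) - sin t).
2(sin(3t) - sin t) = 2(2 cos(2t) sin t) (using Sum-to-product)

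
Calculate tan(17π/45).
tan(17π/45) = 2.475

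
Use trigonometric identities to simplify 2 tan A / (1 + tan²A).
2 tan A / (1 + tan²A) = sin(2A) (using Double angle)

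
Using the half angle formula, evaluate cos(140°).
cos(140°) = -√((1 + cos 280°)/2) = -0.766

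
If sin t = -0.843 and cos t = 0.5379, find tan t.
tan t = sin t / cos t = -1.567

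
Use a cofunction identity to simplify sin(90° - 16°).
sin(90° - 16°) = cos(16°)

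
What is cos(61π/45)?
cos(61π/45) = -0.4384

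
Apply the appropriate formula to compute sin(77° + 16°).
sin(77° + 16°) = sin 77° cos 16° + cos 77° sin 16° = 0.9986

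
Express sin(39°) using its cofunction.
sin(39°) = cos(90° - 39°) = cos(51°)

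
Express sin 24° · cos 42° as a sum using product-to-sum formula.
sin 24° cos 42° = (1/2)[sin(24°+42°) + sin(24°-42°)]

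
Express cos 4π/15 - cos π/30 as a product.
cos 4π/15 - cos π/30 = -2 sin(3π/20) sin(7π/60)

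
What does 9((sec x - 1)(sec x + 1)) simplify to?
9((sec x - 1)(sec x + 1)) = 9(tan²x) (using Diff. of squares)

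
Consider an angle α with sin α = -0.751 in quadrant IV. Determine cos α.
cos α = √(1 - sin²α) = 0.6603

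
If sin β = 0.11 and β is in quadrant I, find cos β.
cos β = 0.9939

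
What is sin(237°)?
sin(237°) = -0.8387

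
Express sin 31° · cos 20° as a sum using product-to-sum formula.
sin 31° cos 20° = (1/2)[sin(31°+20°) + sin(31°-20°)]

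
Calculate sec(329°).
sec(329°) = 1.167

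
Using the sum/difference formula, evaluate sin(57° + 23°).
sin(57° + 23°) = sin 57° cos 23° + cos 57° sin 23° = 0.9848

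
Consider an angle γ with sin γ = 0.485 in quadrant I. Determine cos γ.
cos γ = √(1 - sin²γ) = 0.8745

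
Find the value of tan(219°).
tan(219°) = 0.8098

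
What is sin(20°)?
sin(20°) = 0.342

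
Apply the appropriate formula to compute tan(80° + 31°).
tan(80° + 31°) = (tan 80° + tan 31°)/(1 - tan 80° tan 31°) = -2.605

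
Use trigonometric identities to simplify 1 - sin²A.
1 - sin²A = cos²A (using Pythagorean identity)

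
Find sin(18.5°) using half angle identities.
sin(18.5°) = √((1 - cos 37°)/2) = 0.3173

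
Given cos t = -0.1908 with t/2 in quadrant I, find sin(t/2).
sin(t/2) = ±√((1 - cos t)/2); positive since t/2 ∈ QI, so sin(t/2) = 0.7716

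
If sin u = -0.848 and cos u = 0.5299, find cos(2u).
cos(2u) = cos²u - sin²u = -0.4383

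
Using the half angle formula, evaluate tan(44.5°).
tan(44.5°) = sin 89° / (1 + cos 89°) = 0.9827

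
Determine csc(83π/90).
csc(83π/90) = 4.134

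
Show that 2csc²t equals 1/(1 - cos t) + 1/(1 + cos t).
RHS = [(1 + cos t) + (1 - cos t)] / [(1 - cos t)(1 + cos t)] = 2/(1 - cos²t) = 2/sin²t = 2csc²t = LHS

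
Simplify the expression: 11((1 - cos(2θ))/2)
11((1 - cos(2θ))/2) = 11(sin²θ) (using Power reduction)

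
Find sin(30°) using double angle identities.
sin(30°) = 2 sin 15° cos 15° = 1/2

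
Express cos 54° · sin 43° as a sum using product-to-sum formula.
cos 54° sin 43° = (1/2)[sin(54°+43°) - sin(54°-43°)]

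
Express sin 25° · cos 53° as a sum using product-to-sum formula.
sin 25° cos 53° = (1/2)[sin(25°+53°) + sin(25°-53°)]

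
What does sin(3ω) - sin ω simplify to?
sin(3ω) - sin ω = 2 cos(2ω) sin ω (using Sum-to-product)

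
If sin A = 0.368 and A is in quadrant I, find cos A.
cos A = 0.9298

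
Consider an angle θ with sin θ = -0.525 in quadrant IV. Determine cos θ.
cos θ = √(1 - sin²θ) = 0.8511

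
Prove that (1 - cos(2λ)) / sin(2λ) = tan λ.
LHS = 2sin²λ / (2 sin λ cos λ) = sin λ/cos λ = tan λ = RHS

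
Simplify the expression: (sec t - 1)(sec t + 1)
(sec t - 1)(sec t + 1) = tan²t (using Diff. of squares)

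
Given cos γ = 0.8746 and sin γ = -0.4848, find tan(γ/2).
tan(γ/2) = sin γ / (1 + cos γ) = -0.2586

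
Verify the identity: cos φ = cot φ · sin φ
RHS = (cos φ/sin φ) · sin φ = cos φ = LHS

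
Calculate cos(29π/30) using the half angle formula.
cos(29π/30) = -√((1 + cos 29π/15)/2) = -0.9945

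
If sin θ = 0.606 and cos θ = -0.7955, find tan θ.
tan θ = sin θ / cos θ = -0.7618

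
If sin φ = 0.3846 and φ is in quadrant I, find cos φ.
cos φ = 0.9231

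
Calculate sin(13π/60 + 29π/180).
sin(13π/60 + 29π/180) = sin 13π/60 cos 29π/180 + cos 13π/60 sin 29π/180 = 0.9272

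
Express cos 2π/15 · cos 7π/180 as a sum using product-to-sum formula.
cos 2π/15 cos 7π/180 = (1/2)[cos(2π/15-7π/180) + cos(2π/15+7π/180)]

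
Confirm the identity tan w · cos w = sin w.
LHS = (sin w/cos w) · cos w = sin w = RHS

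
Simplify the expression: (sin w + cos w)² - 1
(sin w + cos w)² - 1 = sin(2w) (using Pythagorean + double angle)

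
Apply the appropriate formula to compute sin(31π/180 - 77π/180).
sin(31π/180 - 77π/180) = sin 31π/180 cos 77π/180 - cos 31π/180 sin 77π/180 = -0.7193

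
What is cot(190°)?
cot(190°) = 5.671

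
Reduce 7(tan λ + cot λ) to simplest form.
7(tan λ + cot λ) = 7(sec λ csc λ) (using Quotient identities)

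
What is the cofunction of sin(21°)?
sin(21°) = cos(90° - 21°) = cos(69°)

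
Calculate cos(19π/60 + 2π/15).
cos(19π/60 + 2π/15) = cos 19π/60 cos 2π/15 - sin 19π/60 sin 2π/15 = 0.1564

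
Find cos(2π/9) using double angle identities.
cos(2π/9) = cos²π/9 - sin²π/9 = 0.766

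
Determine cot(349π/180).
cot(349π/180) = -5.145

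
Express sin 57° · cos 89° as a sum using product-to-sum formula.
sin 57° cos 89° = (1/2)[sin(57°+89°) + sin(57°-89°)]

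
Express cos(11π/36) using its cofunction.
cos(11π/36) = sin(π/2 - 11π/36) = sin(7π/36)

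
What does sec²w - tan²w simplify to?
sec²w - tan²w = 1 (using Pythagorean identity)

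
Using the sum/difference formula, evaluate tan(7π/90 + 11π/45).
tan(7π/90 + 11π/45) = (tan 7π/90 + tan 11π/45)/(1 - tan 7π/90 tan 11π/45) = 1.6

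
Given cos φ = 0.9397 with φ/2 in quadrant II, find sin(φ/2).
sin(φ/2) = ±√((1 - cos φ)/2); positive since φ/2 ∈ QII, so sin(φ/2) = 0.1736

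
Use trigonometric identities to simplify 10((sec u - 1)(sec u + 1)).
10((sec u - 1)(sec u + 1)) = 10(tan²u) (using Diff. of squares)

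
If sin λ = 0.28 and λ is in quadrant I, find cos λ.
cos λ = 0.96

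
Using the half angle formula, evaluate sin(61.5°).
sin(61.5°) = √((1 - cos 123°)/2) = 0.8788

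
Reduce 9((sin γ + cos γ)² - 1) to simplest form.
9((sin γ + cos γ)² - 1) = 9(sin(2γ)) (using Pythagorean + double angle)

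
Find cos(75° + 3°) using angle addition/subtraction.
cos(75° + 3°) = cos 75° cos 3° - sin 75° sin 3° = 0.2079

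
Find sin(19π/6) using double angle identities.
sin(19π/6) = 2 sin 19π/12 cos 19π/12 = -1/2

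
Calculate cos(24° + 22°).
cos(24° + 22°) = cos 24° cos 22° - sin 24° sin 22° = 0.6947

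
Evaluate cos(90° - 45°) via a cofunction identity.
cos(90° - 45°) = sin(45°) = √2/2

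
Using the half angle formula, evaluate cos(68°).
cos(68°) = √((1 + cos 136°)/2) = 0.3746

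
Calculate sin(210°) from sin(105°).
sin(210°) = 2 sin 105° cos 105° = -1/2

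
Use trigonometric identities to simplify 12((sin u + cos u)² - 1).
12((sin u + cos u)² - 1) = 12(sin(2u)) (using Pythagorean + double angle)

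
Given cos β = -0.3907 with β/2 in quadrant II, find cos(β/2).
cos(β/2) = ±√((1 + cos β)/2); negative since β/2 ∈ QII, so cos(β/2) = -0.552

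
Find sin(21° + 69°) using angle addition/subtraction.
sin(21° + 69°) = sin 21° cos 69° + cos 21° sin 69° = 1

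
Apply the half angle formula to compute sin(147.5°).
sin(147.5°) = √((1 - cos 295°)/2) = 0.5373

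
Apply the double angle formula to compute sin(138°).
sin(138°) = 2 sin 69° cos 69° = 0.6691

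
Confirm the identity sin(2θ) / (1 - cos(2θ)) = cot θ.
LHS = 2 sin θ cos θ / (2sin²θ) = cos θ/sin θ = cot θ = RHS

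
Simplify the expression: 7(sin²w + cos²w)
7(sin²w + cos²w) = 7 (using Pythagorean identity)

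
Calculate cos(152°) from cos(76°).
cos(152°) = cos²76° - sin²76° = -0.8829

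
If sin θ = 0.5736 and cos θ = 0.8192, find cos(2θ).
cos(2θ) = cos²θ - sin²θ = 0.3421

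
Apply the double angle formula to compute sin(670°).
sin(670°) = 2 sin 335° cos 335° = -0.766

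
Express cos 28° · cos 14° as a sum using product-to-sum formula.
cos 28° cos 14° = (1/2)[cos(28°-14°) + cos(28°+14°)]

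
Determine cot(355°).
cot(355°) = -11.43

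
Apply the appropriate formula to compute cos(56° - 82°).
cos(56° - 82°) = cos 56° cos 82° + sin 56° sin 82° = 0.8988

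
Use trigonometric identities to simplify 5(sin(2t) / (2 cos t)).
5(sin(2t) / (2 cos t)) = 5(sin t) (using Double angle)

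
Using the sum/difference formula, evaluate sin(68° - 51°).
sin(68° - 51°) = sin 68° cos 51° - cos 68° sin 51° = 0.2924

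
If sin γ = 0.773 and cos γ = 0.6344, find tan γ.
tan γ = sin γ / cos γ = 1.218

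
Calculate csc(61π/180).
csc(61π/180) = 1.143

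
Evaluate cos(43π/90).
cos(43π/90) = 0.06976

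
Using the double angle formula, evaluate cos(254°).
cos(254°) = 2cos²127° - 1 = -0.2756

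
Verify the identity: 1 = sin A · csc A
RHS = sin A · (1/sin A) = 1 = LHS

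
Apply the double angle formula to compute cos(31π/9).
cos(31π/9) = cos²31π/18 - sin²31π/18 = -0.1736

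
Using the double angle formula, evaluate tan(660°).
tan(660°) = 2 tan 330° / (1 - tan²330°) = -√3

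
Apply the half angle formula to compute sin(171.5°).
sin(171.5°) = √((1 - cos 343°)/2) = 0.1478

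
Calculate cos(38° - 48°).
cos(38° - 48°) = cos 38° cos 48° + sin 38° sin 48° = 0.9848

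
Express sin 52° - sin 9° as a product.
sin 52° - sin 9° = 2 cos(30.5°) sin(21.5°)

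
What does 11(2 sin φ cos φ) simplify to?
11(2 sin φ cos φ) = 11(sin(2φ)) (using Double angle)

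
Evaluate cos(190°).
cos(190°) = -0.9848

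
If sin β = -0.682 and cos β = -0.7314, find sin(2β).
sin(2β) = 2 sin β cos β = 0.9976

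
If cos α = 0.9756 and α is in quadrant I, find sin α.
sin α = 0.2196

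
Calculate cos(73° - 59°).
cos(73° - 59°) = cos 73° cos 59° + sin 73° sin 59° = 0.9703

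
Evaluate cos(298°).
cos(298°) = 0.4695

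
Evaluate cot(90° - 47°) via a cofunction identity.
cot(90° - 47°) = tan(47°) = 1.072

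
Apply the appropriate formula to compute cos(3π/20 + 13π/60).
cos(3π/20 + 13π/60) = cos 3π/20 cos 13π/60 - sin 3π/20 sin 13π/60 = 0.4067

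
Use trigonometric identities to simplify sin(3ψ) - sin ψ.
sin(3ψ) - sin ψ = 2 cos(2ψ) sin ψ (using Sum-to-product)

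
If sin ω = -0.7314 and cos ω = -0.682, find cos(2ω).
cos(2ω) = cos²ω - sin²ω = -0.06982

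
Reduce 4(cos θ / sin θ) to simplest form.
4(cos θ / sin θ) = 4(cot θ) (using Quotient identity)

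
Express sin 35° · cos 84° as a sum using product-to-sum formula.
sin 35° cos 84° = (1/2)[sin(35°+84°) + sin(35°-84°)]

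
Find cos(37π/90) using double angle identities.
cos(37π/90) = cos²37π/180 - sin²37π/180 = 0.2756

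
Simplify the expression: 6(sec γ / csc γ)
6(sec γ / csc γ) = 6(tan γ) (using Reciprocal identities)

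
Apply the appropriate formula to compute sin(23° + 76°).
sin(23° + 76°) = sin 23° cos 76° + cos 23° sin 76° = 0.9877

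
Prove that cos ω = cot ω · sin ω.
RHS = (cos ω/sin ω) · sin ω = cos ω = LHS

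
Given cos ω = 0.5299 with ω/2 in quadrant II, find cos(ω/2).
cos(ω/2) = ±√((1 + cos ω)/2); negative since ω/2 ∈ QII, so cos(ω/2) = -0.8746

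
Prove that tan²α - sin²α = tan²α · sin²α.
LHS = sin²α/cos²α - sin²α = sin²α(1/cos²α - 1) = sin²α · (1 - cos²α)/cos²α = sin²α · sin²α/cos²α = sin²α · tan²α = RHS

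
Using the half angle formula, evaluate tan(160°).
tan(160°) = sin 320° / (1 + cos 320°) = -0.364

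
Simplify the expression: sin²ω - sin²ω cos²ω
sin²ω - sin²ω cos²ω = sin⁴ω (using Factoring)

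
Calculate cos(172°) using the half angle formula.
cos(172°) = -√((1 + cos 344°)/2) = -0.9903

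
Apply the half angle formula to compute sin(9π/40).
sin(9π/40) = √((1 - cos 9π/20)/2) = 0.6494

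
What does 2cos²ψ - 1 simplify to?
2cos²ψ - 1 = cos(2ψ) (using Double angle)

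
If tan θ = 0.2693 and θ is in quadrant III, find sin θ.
sin θ = -0.26 (using tan²θ + 1 = sec²θ)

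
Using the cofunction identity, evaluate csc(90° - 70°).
csc(90° - 70°) = sec(70°) = 2.924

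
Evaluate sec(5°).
sec(5°) = 1.004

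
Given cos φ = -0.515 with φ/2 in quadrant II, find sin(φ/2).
sin(φ/2) = ±√((1 - cos φ)/2); positive since φ/2 ∈ QII, so sin(φ/2) = 0.8703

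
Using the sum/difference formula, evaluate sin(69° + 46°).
sin(69° + 46°) = sin 69° cos 46° + cos 69° sin 46° = 0.9063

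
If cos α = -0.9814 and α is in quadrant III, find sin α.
sin α = -0.192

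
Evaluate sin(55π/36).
sin(55π/36) = -0.9962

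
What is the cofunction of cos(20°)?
cos(20°) = sin(90° - 20°) = sin(70°)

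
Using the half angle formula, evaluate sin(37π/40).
sin(37π/40) = √((1 - cos 37π/20)/2) = 0.2334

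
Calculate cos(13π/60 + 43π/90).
cos(13π/60 + 43π/90) = cos 13π/60 cos 43π/90 - sin 13π/60 sin 43π/90 = -0.5736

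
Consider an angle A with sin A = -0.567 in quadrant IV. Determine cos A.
cos A = √(1 - sin²A) = 0.8237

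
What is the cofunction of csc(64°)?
csc(64°) = sec(90° - 64°) = sec(26°)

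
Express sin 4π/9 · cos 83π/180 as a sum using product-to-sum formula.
sin 4π/9 cos 83π/180 = (1/2)[sin(4π/9+83π/180) + sin(4π/9-83π/180)]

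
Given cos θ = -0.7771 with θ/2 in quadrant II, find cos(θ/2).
cos(θ/2) = ±√((1 + cos θ)/2); negative since θ/2 ∈ QII, so cos(θ/2) = -0.3338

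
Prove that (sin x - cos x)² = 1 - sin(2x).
LHS = sin²x - 2 sin x cos x + cos²x = (sin²x + cos²x) - 2 sin x cos x = 1 - sin(2x) = RHS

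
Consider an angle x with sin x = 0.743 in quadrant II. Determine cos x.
cos x = ±√(1 - sin²x) = -0.6693 (negative in QII)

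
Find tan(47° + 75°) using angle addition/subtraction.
tan(47° + 75°) = (tan 47° + tan 75°)/(1 - tan 47° tan 75°) = -1.6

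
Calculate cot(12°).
cot(12°) = 4.705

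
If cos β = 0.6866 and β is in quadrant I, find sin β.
sin β = 0.727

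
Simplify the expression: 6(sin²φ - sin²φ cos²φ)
6(sin²φ - sin²φ cos²φ) = 6(sin⁴φ) (using Factoring)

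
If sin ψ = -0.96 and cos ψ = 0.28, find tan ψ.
tan ψ = sin ψ / cos ψ = -3.429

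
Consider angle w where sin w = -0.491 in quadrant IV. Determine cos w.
cos w = √(1 - sin²w) = 0.8712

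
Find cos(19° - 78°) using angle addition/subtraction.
cos(19° - 78°) = cos 19° cos 78° + sin 19° sin 78° = 0.515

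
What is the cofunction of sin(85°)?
sin(85°) = cos(90° - 85°) = cos(5°)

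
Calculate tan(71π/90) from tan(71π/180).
tan(71π/90) = 2 tan 71π/180 / (1 - tan²71π/180) = -0.7813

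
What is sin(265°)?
sin(265°) = -0.9962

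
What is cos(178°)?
cos(178°) = -0.9994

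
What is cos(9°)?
cos(9°) = 0.9877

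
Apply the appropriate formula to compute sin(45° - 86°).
sin(45° - 86°) = sin 45° cos 86° - cos 45° sin 86° = -0.6561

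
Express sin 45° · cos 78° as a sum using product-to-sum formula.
sin 45° cos 78° = (1/2)[sin(45°+78°) + sin(45°-78°)]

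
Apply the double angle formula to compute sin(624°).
sin(624°) = 2 sin 312° cos 312° = -0.9945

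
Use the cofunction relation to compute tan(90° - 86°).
tan(90° - 86°) = cot(86°) = 0.06993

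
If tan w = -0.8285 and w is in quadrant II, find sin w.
sin w = 0.638 (using tan²w + 1 = sec²w)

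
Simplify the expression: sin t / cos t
sin t / cos t = tan t (using Quotient identity)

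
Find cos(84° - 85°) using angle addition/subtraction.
cos(84° - 85°) = cos 84° cos 85° + sin 84° sin 85° = 0.9998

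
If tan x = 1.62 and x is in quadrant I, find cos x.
cos x = 0.5253 (using tan²x + 1 = sec²x)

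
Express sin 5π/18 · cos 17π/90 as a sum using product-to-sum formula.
sin 5π/18 cos 17π/90 = (1/2)[sin(5π/18+17π/90) + sin(5π/18-17π/90)]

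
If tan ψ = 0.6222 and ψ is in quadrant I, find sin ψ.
sin ψ = 0.5283 (using tan²ψ + 1 = sec²ψ)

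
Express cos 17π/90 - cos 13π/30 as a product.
cos 17π/90 - cos 13π/30 = -2 sin(14π/45) sin(-11π/90)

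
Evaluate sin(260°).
sin(260°) = -0.9848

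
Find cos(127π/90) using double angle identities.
cos(127π/90) = cos²127π/180 - sin²127π/180 = -0.2756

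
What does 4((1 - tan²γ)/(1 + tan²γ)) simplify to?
4((1 - tan²γ)/(1 + tan²γ)) = 4(cos(2γ)) (using Double angle)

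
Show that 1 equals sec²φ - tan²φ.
RHS = 1/cos²φ - sin²φ/cos²φ = (1 - sin²φ)/cos²φ = cos²φ/cos²φ = 1 = LHS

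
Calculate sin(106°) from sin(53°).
sin(106°) = 2 sin 53° cos 53° = 0.9613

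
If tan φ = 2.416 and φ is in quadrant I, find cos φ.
cos φ = 0.3824 (using tan²φ + 1 = sec²φ)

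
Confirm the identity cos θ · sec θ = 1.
LHS = cos θ · (1/cos θ) = 1 = RHS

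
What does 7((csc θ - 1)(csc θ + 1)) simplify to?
7((csc θ - 1)(csc θ + 1)) = 7(cot²θ) (using Diff. of squares)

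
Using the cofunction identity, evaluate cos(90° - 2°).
cos(90° - 2°) = sin(2°) = 0.0349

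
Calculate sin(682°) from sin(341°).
sin(682°) = 2 sin 341° cos 341° = -0.6157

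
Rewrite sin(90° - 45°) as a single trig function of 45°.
sin(90° - 45°) = cos(45°)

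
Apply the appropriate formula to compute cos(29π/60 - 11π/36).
cos(29π/60 - 11π/36) = cos 29π/60 cos 11π/36 + sin 29π/60 sin 11π/36 = 0.848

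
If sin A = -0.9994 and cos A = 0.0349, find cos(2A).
cos(2A) = cos²A - sin²A = -0.9976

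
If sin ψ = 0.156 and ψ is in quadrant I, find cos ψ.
cos ψ = 0.9878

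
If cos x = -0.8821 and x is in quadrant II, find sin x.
sin x = 0.4711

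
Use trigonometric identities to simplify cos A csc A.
cos A csc A = cot A (using Reciprocal + quotient)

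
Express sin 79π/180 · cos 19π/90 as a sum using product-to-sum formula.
sin 79π/180 cos 19π/90 = (1/2)[sin(79π/180+19π/90) + sin(79π/180-19π/90)]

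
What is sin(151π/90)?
sin(151π/90) = -0.848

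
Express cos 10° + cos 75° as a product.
cos 10° + cos 75° = 2 cos(42.5°) cos(-32.5°)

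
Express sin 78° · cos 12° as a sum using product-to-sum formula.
sin 78° cos 12° = (1/2)[sin(78°+12°) + sin(78°-12°)]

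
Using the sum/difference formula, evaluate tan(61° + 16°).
tan(61° + 16°) = (tan 61° + tan 16°)/(1 - tan 61° tan 16°) = 4.331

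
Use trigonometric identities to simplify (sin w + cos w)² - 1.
(sin w + cos w)² - 1 = sin(2w) (using Pythagorean + double angle)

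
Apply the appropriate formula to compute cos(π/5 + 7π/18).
cos(π/5 + 7π/18) = cos π/5 cos 7π/18 - sin π/5 sin 7π/18 = -0.2756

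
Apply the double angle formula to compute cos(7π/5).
cos(7π/5) = cos²7π/10 - sin²7π/10 = -0.309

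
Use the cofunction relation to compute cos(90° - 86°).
cos(90° - 86°) = sin(86°) = 0.9976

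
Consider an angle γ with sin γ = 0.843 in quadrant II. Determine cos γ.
cos γ = ±√(1 - sin²γ) = -0.5379 (negative in QII)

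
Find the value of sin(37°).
sin(37°) = 0.6018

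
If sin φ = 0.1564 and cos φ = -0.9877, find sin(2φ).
sin(2φ) = 2 sin φ cos φ = -0.309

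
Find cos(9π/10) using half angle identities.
cos(9π/10) = -√((1 + cos 9π/5)/2) = -0.9511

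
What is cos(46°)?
cos(46°) = 0.6947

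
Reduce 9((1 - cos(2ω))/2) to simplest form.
9((1 - cos(2ω))/2) = 9(sin²ω) (using Power reduction)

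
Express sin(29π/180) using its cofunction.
sin(29π/180) = cos(π/2 - 29π/180) = cos(61π/180)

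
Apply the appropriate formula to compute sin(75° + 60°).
sin(75° + 60°) = sin 75° cos 60° + cos 75° sin 60° = √2/2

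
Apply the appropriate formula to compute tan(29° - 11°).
tan(29° - 11°) = (tan 29° - tan 11°)/(1 + tan 29° tan 11°) = 0.3249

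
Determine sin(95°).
sin(95°) = 0.9962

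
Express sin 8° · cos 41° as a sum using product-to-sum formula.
sin 8° cos 41° = (1/2)[sin(8°+41°) + sin(8°-41°)]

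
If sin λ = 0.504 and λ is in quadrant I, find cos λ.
cos λ = 0.8637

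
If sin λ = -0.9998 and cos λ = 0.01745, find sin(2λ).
sin(2λ) = 2 sin λ cos λ = -0.03489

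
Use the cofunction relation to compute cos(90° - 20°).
cos(90° - 20°) = sin(20°) = 0.342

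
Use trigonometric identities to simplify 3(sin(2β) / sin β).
3(sin(2β) / sin β) = 3(2 cos β) (using Double angle)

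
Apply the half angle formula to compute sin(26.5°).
sin(26.5°) = √((1 - cos 53°)/2) = 0.4462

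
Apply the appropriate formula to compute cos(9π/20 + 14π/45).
cos(9π/20 + 14π/45) = cos 9π/20 cos 14π/45 - sin 9π/20 sin 14π/45 = -0.7314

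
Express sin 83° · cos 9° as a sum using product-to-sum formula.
sin 83° cos 9° = (1/2)[sin(83°+9°) + sin(83°-9°)]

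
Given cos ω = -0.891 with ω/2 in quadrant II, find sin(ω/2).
sin(ω/2) = ±√((1 - cos ω)/2); positive since ω/2 ∈ QII, so sin(ω/2) = 0.9724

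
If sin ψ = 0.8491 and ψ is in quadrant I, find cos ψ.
cos ψ = 0.5282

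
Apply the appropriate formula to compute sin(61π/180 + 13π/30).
sin(61π/180 + 13π/30) = sin 61π/180 cos 13π/30 + cos 61π/180 sin 13π/30 = 0.6561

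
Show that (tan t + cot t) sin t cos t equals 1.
LHS = (sin t/cos t + cos t/sin t) sin t cos t = ((sin²t + cos²t)/(sin t cos t)) · sin t cos t = sin²t + cos²t = 1 = RHS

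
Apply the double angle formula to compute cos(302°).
cos(302°) = cos²151° - sin²151° = 0.5299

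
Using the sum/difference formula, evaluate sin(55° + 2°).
sin(55° + 2°) = sin 55° cos 2° + cos 55° sin 2° = 0.8387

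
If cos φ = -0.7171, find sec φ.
sec φ = 1/cos φ = -1.395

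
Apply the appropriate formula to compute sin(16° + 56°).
sin(16° + 56°) = sin 16° cos 56° + cos 16° sin 56° = 0.9511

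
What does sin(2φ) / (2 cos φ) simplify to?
sin(2φ) / (2 cos φ) = sin φ (using Double angle)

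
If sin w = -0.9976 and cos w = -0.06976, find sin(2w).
sin(2w) = 2 sin w cos w = 0.1392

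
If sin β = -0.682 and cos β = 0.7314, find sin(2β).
sin(2β) = 2 sin β cos β = -0.9976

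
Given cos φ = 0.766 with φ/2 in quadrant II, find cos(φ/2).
cos(φ/2) = ±√((1 + cos φ)/2); negative since φ/2 ∈ QII, so cos(φ/2) = -0.9397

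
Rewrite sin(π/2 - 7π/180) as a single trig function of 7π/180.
sin(π/2 - 7π/180) = cos(7π/180)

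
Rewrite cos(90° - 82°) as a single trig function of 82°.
cos(90° - 82°) = sin(82°)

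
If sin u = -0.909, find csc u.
csc u = 1/sin u = -1.1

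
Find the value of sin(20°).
sin(20°) = 0.342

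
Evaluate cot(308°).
cot(308°) = -0.7813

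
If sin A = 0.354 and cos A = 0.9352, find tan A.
tan A = sin A / cos A = 0.3785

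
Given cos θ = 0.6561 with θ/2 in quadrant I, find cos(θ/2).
cos(θ/2) = ±√((1 + cos θ)/2); positive since θ/2 ∈ QI, so cos(θ/2) = 0.91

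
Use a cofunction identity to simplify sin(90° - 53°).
sin(90° - 53°) = cos(53°)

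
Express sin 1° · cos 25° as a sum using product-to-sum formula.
sin 1° cos 25° = (1/2)[sin(1°+25°) + sin(1°-25°)]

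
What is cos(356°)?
cos(356°) = 0.9976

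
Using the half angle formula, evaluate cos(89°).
cos(89°) = √((1 + cos 178°)/2) = 0.01745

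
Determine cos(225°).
cos(225°) = -√2/2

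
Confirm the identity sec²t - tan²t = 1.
LHS = 1/cos²t - sin²t/cos²t = (1 - sin²t)/cos²t = cos²t/cos²t = 1 = RHS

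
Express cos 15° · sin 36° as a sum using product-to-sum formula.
cos 15° sin 36° = (1/2)[sin(15°+36°) - sin(15°-36°)]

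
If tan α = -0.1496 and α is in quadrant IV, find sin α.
sin α = -0.148 (using tan²α + 1 = sec²α)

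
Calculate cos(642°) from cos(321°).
cos(642°) = cos²321° - sin²321° = 0.2079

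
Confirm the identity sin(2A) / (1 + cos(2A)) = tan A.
LHS = 2 sin A cos A / (2cos²A) = sin A/cos A = tan A = RHS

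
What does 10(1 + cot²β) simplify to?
10(1 + cot²β) = 10(csc²β) (using Pythagorean identity)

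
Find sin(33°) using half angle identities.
sin(33°) = √((1 - cos 66°)/2) = 0.5446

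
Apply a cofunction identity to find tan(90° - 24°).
tan(90° - 24°) = cot(24°) = 2.246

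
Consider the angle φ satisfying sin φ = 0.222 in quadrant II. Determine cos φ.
cos φ = ±√(1 - sin²φ) = -0.975 (negative in QII)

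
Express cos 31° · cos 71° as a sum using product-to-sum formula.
cos 31° cos 71° = (1/2)[cos(31°-71°) + cos(31°+71°)]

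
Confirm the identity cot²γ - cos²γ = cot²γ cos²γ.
LHS = cos²γ/sin²γ - cos²γ = cos²γ(1/sin²γ - 1) = cos²γ · (1 - sin²γ)/sin²γ = cos²γ · cos²γ/sin²γ = cos²γ · cot²γ = RHS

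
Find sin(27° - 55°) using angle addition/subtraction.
sin(27° - 55°) = sin 27° cos 55° - cos 27° sin 55° = -0.4695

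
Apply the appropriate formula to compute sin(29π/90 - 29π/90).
sin(29π/90 - 29π/90) = sin 29π/90 cos 29π/90 - cos 29π/90 sin 29π/90 = 0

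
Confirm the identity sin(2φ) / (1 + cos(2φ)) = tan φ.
LHS = 2 sin φ cos φ / (2cos²φ) = sin φ/cos φ = tan φ = RHS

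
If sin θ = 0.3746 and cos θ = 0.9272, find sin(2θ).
sin(2θ) = 2 sin θ cos θ = 0.6947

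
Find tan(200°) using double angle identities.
tan(200°) = 2 tan 100° / (1 - tan²100°) = 0.364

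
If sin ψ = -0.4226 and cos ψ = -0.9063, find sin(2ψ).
sin(2ψ) = 2 sin ψ cos ψ = 0.766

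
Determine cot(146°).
cot(146°) = -1.483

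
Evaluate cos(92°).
cos(92°) = -0.0349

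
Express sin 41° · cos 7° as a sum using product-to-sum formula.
sin 41° cos 7° = (1/2)[sin(41°+7°) + sin(41°-7°)]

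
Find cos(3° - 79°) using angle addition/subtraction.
cos(3° - 79°) = cos 3° cos 79° + sin 3° sin 79° = 0.2419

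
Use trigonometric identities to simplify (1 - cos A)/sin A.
(1 - cos A)/sin A = tan(A/2) (using Half angle)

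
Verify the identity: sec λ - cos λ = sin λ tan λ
LHS = 1/cos λ - cos λ = (1 - cos²λ)/cos λ = sin²λ/cos λ = sin λ · (sin λ/cos λ) = sin λ tan λ = RHS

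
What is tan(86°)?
tan(86°) = 14.3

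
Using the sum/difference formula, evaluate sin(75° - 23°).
sin(75° - 23°) = sin 75° cos 23° - cos 75° sin 23° = 0.788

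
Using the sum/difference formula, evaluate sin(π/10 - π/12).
sin(π/10 - π/12) = sin π/10 cos π/12 - cos π/10 sin π/12 = 0.05234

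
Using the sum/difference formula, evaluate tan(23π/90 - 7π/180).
tan(23π/90 - 7π/180) = (tan 23π/90 - tan 7π/180)/(1 + tan 23π/90 tan 7π/180) = 0.8098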